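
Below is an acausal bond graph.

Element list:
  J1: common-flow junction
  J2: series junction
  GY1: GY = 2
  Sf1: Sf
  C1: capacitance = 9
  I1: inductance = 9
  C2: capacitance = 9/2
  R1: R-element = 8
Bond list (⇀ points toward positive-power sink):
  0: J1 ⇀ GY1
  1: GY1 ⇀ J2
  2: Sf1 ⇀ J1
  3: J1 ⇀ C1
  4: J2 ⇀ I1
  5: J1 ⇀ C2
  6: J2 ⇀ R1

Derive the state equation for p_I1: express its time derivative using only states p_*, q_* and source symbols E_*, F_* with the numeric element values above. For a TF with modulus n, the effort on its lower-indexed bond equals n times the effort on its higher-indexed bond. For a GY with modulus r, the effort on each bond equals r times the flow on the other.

β2 stroke→Sf1  (Sf1: flow source, stroke at near end)
β0 stroke→J1  (common-f at J1 fixed by 2)
β3 stroke→J1  (J1 flow already set via bond 2)
β5 stroke→J1  (J1 flow already set via bond 2)
β1 stroke→J2  (GY1 both-in/both-out from 0)
β4 stroke→I1  (I1: I, integral causality)
β6 stroke→J2  (common-f at J2 fixed by 4)

dp_I1/dt = 2*F_Sf1 - 8*p_I1/9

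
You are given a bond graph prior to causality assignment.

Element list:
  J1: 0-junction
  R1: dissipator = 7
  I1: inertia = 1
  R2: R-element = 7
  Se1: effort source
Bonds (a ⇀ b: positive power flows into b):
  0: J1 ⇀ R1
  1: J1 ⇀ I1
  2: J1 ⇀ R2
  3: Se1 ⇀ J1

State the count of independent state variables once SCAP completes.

bond 3 stroke at J1  (Se1 fixes effort; stroke away)
bond 0 stroke at R1  (0-jn J1 has e-setter on 3)
bond 1 stroke at I1  (J1: bond 3 brought effort, rest push out)
bond 2 stroke at R2  (common-e at J1 fixed by 3)

1  (I1 all integral)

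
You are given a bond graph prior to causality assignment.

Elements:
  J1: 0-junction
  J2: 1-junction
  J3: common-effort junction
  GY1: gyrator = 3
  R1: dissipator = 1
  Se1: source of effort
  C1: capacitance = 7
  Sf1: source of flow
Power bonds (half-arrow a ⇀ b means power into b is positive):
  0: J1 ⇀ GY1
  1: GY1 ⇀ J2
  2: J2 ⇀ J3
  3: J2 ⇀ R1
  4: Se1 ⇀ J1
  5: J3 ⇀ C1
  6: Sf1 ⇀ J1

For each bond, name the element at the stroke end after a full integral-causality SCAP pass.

b4 |J1  (Se1: effort source, stroke at far end)
b6 |Sf1  (Sf1 fixes flow; stroke at Sf1)
b0 |GY1  (common-e at J1 fixed by 4)
b1 |GY1  (GY1: gyrator matches bond 0)
b2 |J2  (common-f at J2 fixed by 1)
b3 |J2  (J2 flow already set via bond 1)
b5 |J3  (J3: last free bond brings effort in)

β0 →GY1
β1 →GY1
β2 →J2
β3 →J2
β4 →J1
β5 →J3
β6 →Sf1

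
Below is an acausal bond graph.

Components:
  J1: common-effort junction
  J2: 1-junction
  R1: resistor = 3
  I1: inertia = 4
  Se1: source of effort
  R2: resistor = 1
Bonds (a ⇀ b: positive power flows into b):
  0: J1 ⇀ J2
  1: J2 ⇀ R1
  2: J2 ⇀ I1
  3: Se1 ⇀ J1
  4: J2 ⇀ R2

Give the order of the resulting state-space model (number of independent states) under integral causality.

1  (I1 all integral)

β3 →J1  (Se1 fixes effort; stroke away)
β0 →J2  (J1 effort already set via bond 3)
β2 →I1  (I1 outputs flow p/I1)
β1 →J2  (common-f at J2 fixed by 2)
β4 →J2  (J2: bond 2 brought flow, rest push out)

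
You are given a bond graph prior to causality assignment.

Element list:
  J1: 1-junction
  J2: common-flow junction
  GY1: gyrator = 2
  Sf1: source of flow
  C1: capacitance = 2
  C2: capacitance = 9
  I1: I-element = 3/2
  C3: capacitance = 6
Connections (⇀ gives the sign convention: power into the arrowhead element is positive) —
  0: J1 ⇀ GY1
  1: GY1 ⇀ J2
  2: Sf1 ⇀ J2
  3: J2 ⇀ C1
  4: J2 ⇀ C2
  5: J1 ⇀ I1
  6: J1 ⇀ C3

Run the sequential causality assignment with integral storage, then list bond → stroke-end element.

b2 stroke→Sf1  (Sf1: flow source, stroke at near end)
b1 stroke→J2  (J2: bond 2 brought flow, rest push out)
b3 stroke→J2  (J2: bond 2 brought flow, rest push out)
b4 stroke→J2  (J2 flow already set via bond 2)
b0 stroke→J1  (GY1 both-in/both-out from 1)
b5 stroke→I1  (prefer integral on I1)
b6 stroke→J1  (common-f at J1 fixed by 5)

β0 |J1
β1 |J2
β2 |Sf1
β3 |J2
β4 |J2
β5 |I1
β6 |J1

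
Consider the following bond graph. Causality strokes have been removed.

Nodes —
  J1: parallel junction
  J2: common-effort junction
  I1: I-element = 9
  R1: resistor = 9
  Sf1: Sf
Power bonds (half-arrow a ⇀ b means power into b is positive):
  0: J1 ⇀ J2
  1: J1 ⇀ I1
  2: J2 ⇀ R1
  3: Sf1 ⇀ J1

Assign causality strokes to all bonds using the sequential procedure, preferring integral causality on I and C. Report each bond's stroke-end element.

b0 |J1
b1 |I1
b2 |J2
b3 |Sf1

#3 |Sf1  (source Sf1 imposes f)
#1 |I1  (I1 outputs flow p/I1)
#0 |J1  (only one effort-in slot at J1)
#2 |J2  (only one effort-in slot at J2)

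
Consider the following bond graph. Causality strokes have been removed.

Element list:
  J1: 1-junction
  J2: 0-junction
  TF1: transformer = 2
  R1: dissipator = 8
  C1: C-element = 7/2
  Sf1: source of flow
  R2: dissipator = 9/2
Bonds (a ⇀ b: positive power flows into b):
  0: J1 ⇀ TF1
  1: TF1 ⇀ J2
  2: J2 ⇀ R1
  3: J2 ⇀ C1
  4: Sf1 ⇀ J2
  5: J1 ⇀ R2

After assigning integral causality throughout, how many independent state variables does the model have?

bond 4 →Sf1  (Sf1 (Sf) sets flow on bond)
bond 3 →J2  (C1: C, integral causality)
bond 1 →TF1  (common-e at J2 fixed by 3)
bond 2 →R1  (J2: bond 3 brought effort, rest push out)
bond 0 →J1  (TF1: transformer flips bond 1)
bond 5 →R2  (J1: last free bond brings flow in)

1  (C1 all integral)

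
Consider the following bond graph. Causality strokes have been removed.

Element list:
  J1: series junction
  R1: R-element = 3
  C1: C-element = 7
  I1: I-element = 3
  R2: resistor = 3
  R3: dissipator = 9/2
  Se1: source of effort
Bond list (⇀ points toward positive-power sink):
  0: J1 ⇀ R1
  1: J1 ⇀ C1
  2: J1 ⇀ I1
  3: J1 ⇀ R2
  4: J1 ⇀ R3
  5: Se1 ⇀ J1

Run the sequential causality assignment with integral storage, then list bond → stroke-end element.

b0 stroke at J1
b1 stroke at J1
b2 stroke at I1
b3 stroke at J1
b4 stroke at J1
b5 stroke at J1

bond 5 |J1  (Se1 fixes effort; stroke away)
bond 1 |J1  (C1: C, integral causality)
bond 2 |I1  (prefer integral on I1)
bond 0 |J1  (common-f at J1 fixed by 2)
bond 3 |J1  (common-f at J1 fixed by 2)
bond 4 |J1  (J1: bond 2 brought flow, rest push out)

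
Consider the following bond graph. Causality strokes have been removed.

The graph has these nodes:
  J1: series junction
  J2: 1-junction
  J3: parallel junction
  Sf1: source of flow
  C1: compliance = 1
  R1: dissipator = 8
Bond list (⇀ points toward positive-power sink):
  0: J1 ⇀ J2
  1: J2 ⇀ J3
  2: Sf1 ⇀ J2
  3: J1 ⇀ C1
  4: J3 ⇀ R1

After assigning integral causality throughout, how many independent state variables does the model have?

1  (C1 all integral)

#2 →Sf1  (Sf1 (Sf) sets flow on bond)
#0 →J2  (J2 flow already set via bond 2)
#1 →J2  (J2 flow already set via bond 2)
#4 →J3  (J3 needs exactly one e-in)
#3 →J1  (J1: bond 0 brought flow, rest push out)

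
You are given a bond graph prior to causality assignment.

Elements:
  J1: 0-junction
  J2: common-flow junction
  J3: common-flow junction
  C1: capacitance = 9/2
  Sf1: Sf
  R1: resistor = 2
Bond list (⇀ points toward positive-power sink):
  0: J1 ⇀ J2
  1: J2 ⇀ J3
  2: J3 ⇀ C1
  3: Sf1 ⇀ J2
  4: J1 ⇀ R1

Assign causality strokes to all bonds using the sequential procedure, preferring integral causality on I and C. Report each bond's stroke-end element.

bond 0 stroke at J2
bond 1 stroke at J2
bond 2 stroke at J3
bond 3 stroke at Sf1
bond 4 stroke at J1

bond 3 →Sf1  (Sf1: flow source, stroke at near end)
bond 0 →J2  (J2 flow already set via bond 3)
bond 1 →J2  (common-f at J2 fixed by 3)
bond 2 →J3  (J3 flow already set via bond 1)
bond 4 →J1  (only one effort-in slot at J1)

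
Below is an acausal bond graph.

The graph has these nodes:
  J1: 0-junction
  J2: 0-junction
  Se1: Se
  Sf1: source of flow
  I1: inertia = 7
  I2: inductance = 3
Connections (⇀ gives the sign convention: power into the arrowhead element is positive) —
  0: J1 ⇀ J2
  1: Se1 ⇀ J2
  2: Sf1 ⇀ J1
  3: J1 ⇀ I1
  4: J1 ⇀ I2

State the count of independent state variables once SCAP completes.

β1 →J2  (Se1 (Se) sets effort on bond)
β2 →Sf1  (Sf1 fixes flow; stroke at Sf1)
β0 →J1  (common-e at J2 fixed by 1)
β3 →I1  (0-jn J1 has e-setter on 0)
β4 →I2  (J1 effort already set via bond 0)

2  (I1, I2 all integral)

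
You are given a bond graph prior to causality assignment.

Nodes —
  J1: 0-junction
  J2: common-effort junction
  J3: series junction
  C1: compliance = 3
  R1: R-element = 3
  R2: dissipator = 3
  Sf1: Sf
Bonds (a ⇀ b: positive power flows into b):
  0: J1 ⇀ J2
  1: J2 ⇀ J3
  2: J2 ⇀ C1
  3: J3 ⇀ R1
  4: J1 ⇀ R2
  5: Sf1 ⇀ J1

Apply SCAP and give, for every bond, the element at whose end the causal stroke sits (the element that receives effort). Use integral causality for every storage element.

bond 0 stroke→J1
bond 1 stroke→J3
bond 2 stroke→J2
bond 3 stroke→R1
bond 4 stroke→R2
bond 5 stroke→Sf1

#5 →Sf1  (Sf1 fixes flow; stroke at Sf1)
#2 →J2  (C1: C, integral causality)
#0 →J1  (common-e at J2 fixed by 2)
#1 →J3  (common-e at J2 fixed by 2)
#3 →R1  (closing 1-jn rule on J3)
#4 →R2  (J1 effort already set via bond 0)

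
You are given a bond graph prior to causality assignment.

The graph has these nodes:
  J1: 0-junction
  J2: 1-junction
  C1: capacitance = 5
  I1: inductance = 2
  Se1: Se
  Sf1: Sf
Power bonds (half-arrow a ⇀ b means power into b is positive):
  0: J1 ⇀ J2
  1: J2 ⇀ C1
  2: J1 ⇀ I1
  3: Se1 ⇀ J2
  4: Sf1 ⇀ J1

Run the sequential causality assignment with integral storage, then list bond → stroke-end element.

b0 stroke at J1
b1 stroke at J2
b2 stroke at I1
b3 stroke at J2
b4 stroke at Sf1

bond 3 stroke→J2  (Se1: effort source, stroke at far end)
bond 4 stroke→Sf1  (source Sf1 imposes f)
bond 1 stroke→J2  (C1: C, integral causality)
bond 0 stroke→J1  (J2: last free bond brings flow in)
bond 2 stroke→I1  (common-e at J1 fixed by 0)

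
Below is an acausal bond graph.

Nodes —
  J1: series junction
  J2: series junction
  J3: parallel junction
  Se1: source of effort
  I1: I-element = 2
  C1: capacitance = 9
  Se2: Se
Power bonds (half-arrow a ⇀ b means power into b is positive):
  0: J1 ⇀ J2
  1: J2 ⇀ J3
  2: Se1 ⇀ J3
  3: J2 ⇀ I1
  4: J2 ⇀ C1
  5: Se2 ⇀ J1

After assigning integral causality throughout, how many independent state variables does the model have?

bond 2 →J3  (Se1: effort source, stroke at far end)
bond 5 →J1  (Se2 (Se) sets effort on bond)
bond 0 →J2  (closing 1-jn rule on J1)
bond 1 →J2  (common-e at J3 fixed by 2)
bond 3 →I1  (prefer integral on I1)
bond 4 →J2  (1-jn J2 has f-setter on 3)

2  (C1, I1 all integral)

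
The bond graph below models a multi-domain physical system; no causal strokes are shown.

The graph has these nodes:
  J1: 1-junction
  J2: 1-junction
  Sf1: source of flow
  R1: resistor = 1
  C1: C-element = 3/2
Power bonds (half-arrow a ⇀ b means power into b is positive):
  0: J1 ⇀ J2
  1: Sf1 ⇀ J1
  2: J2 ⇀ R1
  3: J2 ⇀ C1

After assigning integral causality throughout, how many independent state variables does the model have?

bond 1 →Sf1  (Sf1 fixes flow; stroke at Sf1)
bond 0 →J1  (common-f at J1 fixed by 1)
bond 2 →J2  (J2 flow already set via bond 0)
bond 3 →J2  (J2: bond 0 brought flow, rest push out)

1  (C1 all integral)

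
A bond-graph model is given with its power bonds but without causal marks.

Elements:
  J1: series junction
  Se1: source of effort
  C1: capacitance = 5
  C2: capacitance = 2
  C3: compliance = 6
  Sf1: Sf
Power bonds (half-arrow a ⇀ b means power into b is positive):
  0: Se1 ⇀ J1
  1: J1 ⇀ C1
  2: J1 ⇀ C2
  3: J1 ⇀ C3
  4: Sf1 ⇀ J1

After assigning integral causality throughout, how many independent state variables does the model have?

b0 →J1  (Se1 (Se) sets effort on bond)
b4 →Sf1  (Sf1: flow source, stroke at near end)
b1 →J1  (common-f at J1 fixed by 4)
b2 →J1  (J1 flow already set via bond 4)
b3 →J1  (1-jn J1 has f-setter on 4)

3  (C1, C2, C3 all integral)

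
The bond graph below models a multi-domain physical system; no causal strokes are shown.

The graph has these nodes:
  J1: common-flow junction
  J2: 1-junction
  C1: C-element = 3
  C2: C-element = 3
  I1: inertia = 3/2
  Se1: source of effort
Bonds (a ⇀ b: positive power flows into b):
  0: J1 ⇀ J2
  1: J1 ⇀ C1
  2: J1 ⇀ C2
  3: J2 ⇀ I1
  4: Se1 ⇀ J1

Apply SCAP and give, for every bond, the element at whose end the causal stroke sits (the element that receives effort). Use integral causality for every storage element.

β0 |J2
β1 |J1
β2 |J1
β3 |I1
β4 |J1

#4 |J1  (Se1 (Se) sets effort on bond)
#1 |J1  (prefer integral on C1)
#2 |J1  (prefer integral on C2)
#0 |J2  (only one flow-in slot at J1)
#3 |I1  (J2 needs exactly one f-in)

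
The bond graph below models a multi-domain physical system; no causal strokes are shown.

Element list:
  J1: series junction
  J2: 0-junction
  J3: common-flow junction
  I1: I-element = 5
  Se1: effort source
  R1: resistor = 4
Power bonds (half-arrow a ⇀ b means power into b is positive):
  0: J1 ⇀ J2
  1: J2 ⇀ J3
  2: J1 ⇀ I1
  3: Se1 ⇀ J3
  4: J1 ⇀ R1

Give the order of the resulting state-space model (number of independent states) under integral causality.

b3 |J3  (Se1 fixes effort; stroke away)
b1 |J2  (J3 needs exactly one f-in)
b0 |J1  (J2 effort already set via bond 1)
b2 |I1  (I1 outputs flow p/I1)
b4 |J1  (common-f at J1 fixed by 2)

1  (I1 all integral)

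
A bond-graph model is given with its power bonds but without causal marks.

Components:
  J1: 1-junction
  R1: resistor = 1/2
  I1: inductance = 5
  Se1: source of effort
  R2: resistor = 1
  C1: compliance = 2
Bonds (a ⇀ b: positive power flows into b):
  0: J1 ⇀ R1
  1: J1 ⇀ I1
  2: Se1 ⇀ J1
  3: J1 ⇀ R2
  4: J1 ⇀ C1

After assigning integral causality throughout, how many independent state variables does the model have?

#2 →J1  (Se1: effort source, stroke at far end)
#1 →I1  (I1 integral (f out))
#0 →J1  (J1 flow already set via bond 1)
#3 →J1  (common-f at J1 fixed by 1)
#4 →J1  (J1 flow already set via bond 1)

2  (C1, I1 all integral)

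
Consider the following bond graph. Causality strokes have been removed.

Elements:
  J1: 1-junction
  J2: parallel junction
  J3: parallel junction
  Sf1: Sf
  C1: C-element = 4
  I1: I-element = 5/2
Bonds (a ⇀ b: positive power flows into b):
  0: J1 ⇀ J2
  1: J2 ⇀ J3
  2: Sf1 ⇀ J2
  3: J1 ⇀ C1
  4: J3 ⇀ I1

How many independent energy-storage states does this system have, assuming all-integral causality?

2  (C1, I1 all integral)

b2 stroke at Sf1  (source Sf1 imposes f)
b3 stroke at J1  (prefer integral on C1)
b0 stroke at J2  (J1 needs exactly one f-in)
b1 stroke at J3  (J2 effort already set via bond 0)
b4 stroke at I1  (common-e at J3 fixed by 1)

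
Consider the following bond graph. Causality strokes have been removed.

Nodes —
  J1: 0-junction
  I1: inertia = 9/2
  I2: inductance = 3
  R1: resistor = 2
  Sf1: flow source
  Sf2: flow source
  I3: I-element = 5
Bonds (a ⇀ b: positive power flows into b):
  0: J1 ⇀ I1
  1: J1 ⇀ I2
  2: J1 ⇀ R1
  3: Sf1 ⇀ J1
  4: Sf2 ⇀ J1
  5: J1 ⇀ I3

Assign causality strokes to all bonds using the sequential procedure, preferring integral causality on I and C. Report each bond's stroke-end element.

β3 →Sf1  (Sf1 fixes flow; stroke at Sf1)
β4 →Sf2  (Sf2 (Sf) sets flow on bond)
β0 →I1  (I1 integral (f out))
β1 →I2  (I2 outputs flow p/I2)
β5 →I3  (I3 integral (f out))
β2 →J1  (J1 needs exactly one e-in)

b0 stroke→I1
b1 stroke→I2
b2 stroke→J1
b3 stroke→Sf1
b4 stroke→Sf2
b5 stroke→I3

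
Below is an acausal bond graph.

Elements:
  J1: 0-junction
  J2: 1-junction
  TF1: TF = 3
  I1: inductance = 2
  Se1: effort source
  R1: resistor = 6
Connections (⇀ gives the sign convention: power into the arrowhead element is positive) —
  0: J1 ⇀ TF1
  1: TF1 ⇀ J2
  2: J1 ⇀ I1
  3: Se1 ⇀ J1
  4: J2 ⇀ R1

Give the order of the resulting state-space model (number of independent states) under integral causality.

1  (I1 all integral)

bond 3 |J1  (Se1: effort source, stroke at far end)
bond 0 |TF1  (J1 effort already set via bond 3)
bond 2 |I1  (J1: bond 3 brought effort, rest push out)
bond 1 |J2  (through TF1, causality passes straight; one stroke at TF1)
bond 4 |R1  (J2: last free bond brings flow in)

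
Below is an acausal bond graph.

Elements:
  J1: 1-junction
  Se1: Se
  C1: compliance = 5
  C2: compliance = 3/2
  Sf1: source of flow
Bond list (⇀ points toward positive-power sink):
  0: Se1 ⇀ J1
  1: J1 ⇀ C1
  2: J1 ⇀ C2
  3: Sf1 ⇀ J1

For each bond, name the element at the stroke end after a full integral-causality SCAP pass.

#0 stroke→J1
#1 stroke→J1
#2 stroke→J1
#3 stroke→Sf1

β0 stroke at J1  (Se1: effort source, stroke at far end)
β3 stroke at Sf1  (Sf1: flow source, stroke at near end)
β1 stroke at J1  (J1: bond 3 brought flow, rest push out)
β2 stroke at J1  (J1 flow already set via bond 3)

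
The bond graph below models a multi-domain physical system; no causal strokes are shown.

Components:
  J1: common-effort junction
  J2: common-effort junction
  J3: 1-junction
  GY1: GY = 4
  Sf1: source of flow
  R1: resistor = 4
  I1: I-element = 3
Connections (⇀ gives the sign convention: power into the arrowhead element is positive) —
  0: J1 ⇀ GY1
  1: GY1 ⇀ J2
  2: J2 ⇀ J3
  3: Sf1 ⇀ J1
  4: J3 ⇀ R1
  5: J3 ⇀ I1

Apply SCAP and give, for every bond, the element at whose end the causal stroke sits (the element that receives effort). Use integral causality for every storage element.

bond 3 stroke→Sf1  (source Sf1 imposes f)
bond 0 stroke→J1  (J1 needs exactly one e-in)
bond 1 stroke→J2  (through GY1, causality inverts; strokes same side of GY1)
bond 2 stroke→J3  (J2: bond 1 brought effort, rest push out)
bond 5 stroke→I1  (I1: I, integral causality)
bond 4 stroke→J3  (common-f at J3 fixed by 5)

b0 stroke→J1
b1 stroke→J2
b2 stroke→J3
b3 stroke→Sf1
b4 stroke→J3
b5 stroke→I1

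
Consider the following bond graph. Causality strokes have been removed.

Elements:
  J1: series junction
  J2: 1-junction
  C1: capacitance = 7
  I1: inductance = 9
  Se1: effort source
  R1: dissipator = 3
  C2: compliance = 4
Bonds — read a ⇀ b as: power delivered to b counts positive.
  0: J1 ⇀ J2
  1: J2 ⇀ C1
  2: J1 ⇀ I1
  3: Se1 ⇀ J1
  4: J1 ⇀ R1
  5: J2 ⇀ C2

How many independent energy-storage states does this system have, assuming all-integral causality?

3  (C1, C2, I1 all integral)

#3 →J1  (source Se1 imposes e)
#1 →J2  (C1 integral (e out))
#2 →I1  (prefer integral on I1)
#0 →J1  (J1: bond 2 brought flow, rest push out)
#4 →J1  (common-f at J1 fixed by 2)
#5 →J2  (J2: bond 0 brought flow, rest push out)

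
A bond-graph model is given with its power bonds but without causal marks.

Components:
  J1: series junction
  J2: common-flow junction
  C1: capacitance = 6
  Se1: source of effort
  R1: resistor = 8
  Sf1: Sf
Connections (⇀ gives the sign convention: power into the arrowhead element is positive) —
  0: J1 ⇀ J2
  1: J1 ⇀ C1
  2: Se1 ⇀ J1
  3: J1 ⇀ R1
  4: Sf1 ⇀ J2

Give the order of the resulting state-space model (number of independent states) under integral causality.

β2 |J1  (source Se1 imposes e)
β4 |Sf1  (Sf1: flow source, stroke at near end)
β0 |J2  (J2 flow already set via bond 4)
β1 |J1  (common-f at J1 fixed by 0)
β3 |J1  (J1: bond 0 brought flow, rest push out)

1  (C1 all integral)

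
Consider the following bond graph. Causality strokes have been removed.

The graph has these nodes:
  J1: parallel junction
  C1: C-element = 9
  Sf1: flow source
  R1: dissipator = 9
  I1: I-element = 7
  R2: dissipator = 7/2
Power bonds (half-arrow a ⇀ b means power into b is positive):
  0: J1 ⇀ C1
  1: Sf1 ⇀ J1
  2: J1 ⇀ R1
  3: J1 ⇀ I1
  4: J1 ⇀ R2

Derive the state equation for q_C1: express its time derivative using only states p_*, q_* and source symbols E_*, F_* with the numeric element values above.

b1 |Sf1  (Sf1 fixes flow; stroke at Sf1)
b0 |J1  (C1 outputs effort q/C1)
b2 |R1  (0-jn J1 has e-setter on 0)
b3 |I1  (J1 effort already set via bond 0)
b4 |R2  (0-jn J1 has e-setter on 0)

dq_C1/dt = F_Sf1 - p_I1/7 - 25*q_C1/567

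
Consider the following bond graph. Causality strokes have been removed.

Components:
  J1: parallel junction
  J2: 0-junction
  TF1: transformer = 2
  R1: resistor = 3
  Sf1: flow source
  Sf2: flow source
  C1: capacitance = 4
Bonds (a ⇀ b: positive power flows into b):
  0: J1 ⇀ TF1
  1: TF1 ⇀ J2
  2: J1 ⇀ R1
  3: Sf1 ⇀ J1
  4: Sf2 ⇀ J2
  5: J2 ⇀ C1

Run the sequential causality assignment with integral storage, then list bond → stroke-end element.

#0 →J1
#1 →TF1
#2 →R1
#3 →Sf1
#4 →Sf2
#5 →J2

β3 stroke→Sf1  (Sf1 fixes flow; stroke at Sf1)
β4 stroke→Sf2  (Sf2: flow source, stroke at near end)
β5 stroke→J2  (C1 outputs effort q/C1)
β1 stroke→TF1  (J2: bond 5 brought effort, rest push out)
β0 stroke→J1  (TF1 one-in-one-out from 1)
β2 stroke→R1  (J1 effort already set via bond 0)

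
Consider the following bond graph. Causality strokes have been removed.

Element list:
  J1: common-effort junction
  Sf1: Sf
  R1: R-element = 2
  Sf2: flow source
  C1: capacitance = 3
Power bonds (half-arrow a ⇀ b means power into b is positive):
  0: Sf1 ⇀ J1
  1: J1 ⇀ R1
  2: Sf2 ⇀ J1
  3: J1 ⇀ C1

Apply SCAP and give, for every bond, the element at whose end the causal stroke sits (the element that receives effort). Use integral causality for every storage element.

bond 0 stroke at Sf1
bond 1 stroke at R1
bond 2 stroke at Sf2
bond 3 stroke at J1

bond 0 →Sf1  (Sf1 (Sf) sets flow on bond)
bond 2 →Sf2  (Sf2 fixes flow; stroke at Sf2)
bond 3 →J1  (C1 integral (e out))
bond 1 →R1  (J1: bond 3 brought effort, rest push out)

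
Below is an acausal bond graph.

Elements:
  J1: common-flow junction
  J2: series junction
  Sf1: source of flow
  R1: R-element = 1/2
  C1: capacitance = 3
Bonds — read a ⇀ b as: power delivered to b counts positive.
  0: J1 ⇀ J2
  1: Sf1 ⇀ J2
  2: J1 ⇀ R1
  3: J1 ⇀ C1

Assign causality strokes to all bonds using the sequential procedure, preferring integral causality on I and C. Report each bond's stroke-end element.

#0 |J2
#1 |Sf1
#2 |J1
#3 |J1

#1 |Sf1  (Sf1 (Sf) sets flow on bond)
#0 |J2  (common-f at J2 fixed by 1)
#2 |J1  (J1: bond 0 brought flow, rest push out)
#3 |J1  (common-f at J1 fixed by 0)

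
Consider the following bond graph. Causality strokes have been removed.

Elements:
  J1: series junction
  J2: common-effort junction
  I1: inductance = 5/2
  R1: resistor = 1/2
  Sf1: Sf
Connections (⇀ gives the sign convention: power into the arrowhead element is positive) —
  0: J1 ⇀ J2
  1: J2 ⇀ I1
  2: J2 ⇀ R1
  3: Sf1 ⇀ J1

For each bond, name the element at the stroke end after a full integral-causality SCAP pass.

bond 3 stroke→Sf1  (Sf1 fixes flow; stroke at Sf1)
bond 0 stroke→J1  (common-f at J1 fixed by 3)
bond 1 stroke→I1  (I1 integral (f out))
bond 2 stroke→J2  (only one effort-in slot at J2)

b0 stroke→J1
b1 stroke→I1
b2 stroke→J2
b3 stroke→Sf1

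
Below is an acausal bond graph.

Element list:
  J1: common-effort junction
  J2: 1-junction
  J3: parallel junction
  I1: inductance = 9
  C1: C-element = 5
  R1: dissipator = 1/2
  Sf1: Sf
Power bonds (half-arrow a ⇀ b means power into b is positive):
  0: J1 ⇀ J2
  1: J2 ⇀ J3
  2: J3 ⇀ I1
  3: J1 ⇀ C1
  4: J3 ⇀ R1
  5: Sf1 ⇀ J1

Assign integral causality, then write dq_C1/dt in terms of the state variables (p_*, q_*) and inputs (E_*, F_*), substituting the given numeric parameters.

dq_C1/dt = F_Sf1 - p_I1/9 - 2*q_C1/5

#5 stroke at Sf1  (Sf1 (Sf) sets flow on bond)
#2 stroke at I1  (I1: I, integral causality)
#3 stroke at J1  (C1 integral (e out))
#0 stroke at J2  (J1: bond 3 brought effort, rest push out)
#1 stroke at J3  (closing 1-jn rule on J2)
#4 stroke at R1  (common-e at J3 fixed by 1)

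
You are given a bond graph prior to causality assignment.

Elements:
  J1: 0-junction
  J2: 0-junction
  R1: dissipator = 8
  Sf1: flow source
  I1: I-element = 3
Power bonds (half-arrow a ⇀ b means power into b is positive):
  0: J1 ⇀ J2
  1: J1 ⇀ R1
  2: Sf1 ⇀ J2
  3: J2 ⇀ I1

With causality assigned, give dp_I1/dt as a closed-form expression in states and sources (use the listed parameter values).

bond 2 stroke→Sf1  (Sf1: flow source, stroke at near end)
bond 3 stroke→I1  (I1: I, integral causality)
bond 0 stroke→J2  (closing 0-jn rule on J2)
bond 1 stroke→J1  (J1: last free bond brings effort in)

dp_I1/dt = 8*F_Sf1 - 8*p_I1/3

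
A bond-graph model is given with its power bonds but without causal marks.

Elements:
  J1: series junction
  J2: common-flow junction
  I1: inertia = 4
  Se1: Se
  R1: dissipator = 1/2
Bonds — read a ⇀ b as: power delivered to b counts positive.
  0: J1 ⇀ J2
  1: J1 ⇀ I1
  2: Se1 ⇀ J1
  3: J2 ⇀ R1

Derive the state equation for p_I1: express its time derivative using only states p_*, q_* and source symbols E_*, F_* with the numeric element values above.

dp_I1/dt = E_Se1 - p_I1/8

b2 stroke at J1  (source Se1 imposes e)
b1 stroke at I1  (prefer integral on I1)
b0 stroke at J1  (common-f at J1 fixed by 1)
b3 stroke at J2  (1-jn J2 has f-setter on 0)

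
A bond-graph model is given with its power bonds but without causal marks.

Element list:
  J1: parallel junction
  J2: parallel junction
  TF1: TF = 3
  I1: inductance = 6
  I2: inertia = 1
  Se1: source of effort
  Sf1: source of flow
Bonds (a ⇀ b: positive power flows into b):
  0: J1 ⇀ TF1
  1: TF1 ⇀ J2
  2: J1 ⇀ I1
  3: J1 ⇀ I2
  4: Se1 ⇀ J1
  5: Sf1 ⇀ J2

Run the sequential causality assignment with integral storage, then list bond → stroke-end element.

bond 4 |J1  (source Se1 imposes e)
bond 5 |Sf1  (Sf1: flow source, stroke at near end)
bond 0 |TF1  (J1: bond 4 brought effort, rest push out)
bond 2 |I1  (J1 effort already set via bond 4)
bond 3 |I2  (common-e at J1 fixed by 4)
bond 1 |J2  (J2: last free bond brings effort in)

β0 |TF1
β1 |J2
β2 |I1
β3 |I2
β4 |J1
β5 |Sf1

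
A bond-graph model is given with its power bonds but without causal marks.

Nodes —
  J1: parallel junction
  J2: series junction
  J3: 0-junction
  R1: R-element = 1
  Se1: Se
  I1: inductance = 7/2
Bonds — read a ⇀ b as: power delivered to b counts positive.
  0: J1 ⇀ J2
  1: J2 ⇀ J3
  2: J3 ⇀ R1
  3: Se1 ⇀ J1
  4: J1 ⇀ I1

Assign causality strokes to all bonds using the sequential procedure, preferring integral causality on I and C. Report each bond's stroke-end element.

#3 stroke→J1  (source Se1 imposes e)
#0 stroke→J2  (J1: bond 3 brought effort, rest push out)
#4 stroke→I1  (J1 effort already set via bond 3)
#1 stroke→J3  (J2: last free bond brings flow in)
#2 stroke→R1  (J3: bond 1 brought effort, rest push out)

b0 →J2
b1 →J3
b2 →R1
b3 →J1
b4 →I1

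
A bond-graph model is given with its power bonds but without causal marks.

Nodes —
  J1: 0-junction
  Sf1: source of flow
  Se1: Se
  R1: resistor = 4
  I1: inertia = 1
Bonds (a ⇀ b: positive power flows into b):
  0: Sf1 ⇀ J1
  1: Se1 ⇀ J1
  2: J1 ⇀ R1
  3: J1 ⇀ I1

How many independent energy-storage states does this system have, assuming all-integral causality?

1  (I1 all integral)

β0 |Sf1  (Sf1 fixes flow; stroke at Sf1)
β1 |J1  (Se1 (Se) sets effort on bond)
β2 |R1  (common-e at J1 fixed by 1)
β3 |I1  (J1 effort already set via bond 1)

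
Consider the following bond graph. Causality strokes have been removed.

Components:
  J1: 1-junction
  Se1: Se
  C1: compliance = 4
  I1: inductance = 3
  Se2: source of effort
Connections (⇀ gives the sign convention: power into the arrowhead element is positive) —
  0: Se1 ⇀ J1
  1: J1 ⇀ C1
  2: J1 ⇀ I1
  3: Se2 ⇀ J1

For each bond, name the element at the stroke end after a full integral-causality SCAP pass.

#0 |J1  (Se1 (Se) sets effort on bond)
#3 |J1  (Se2 fixes effort; stroke away)
#1 |J1  (C1: C, integral causality)
#2 |I1  (only one flow-in slot at J1)

β0 |J1
β1 |J1
β2 |I1
β3 |J1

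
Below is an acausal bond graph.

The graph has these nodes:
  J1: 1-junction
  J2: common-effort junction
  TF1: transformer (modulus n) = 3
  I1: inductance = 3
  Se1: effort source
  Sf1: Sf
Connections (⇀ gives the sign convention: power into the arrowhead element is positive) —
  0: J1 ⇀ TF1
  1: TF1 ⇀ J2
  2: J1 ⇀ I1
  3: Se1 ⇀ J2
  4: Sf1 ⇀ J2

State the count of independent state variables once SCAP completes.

#3 stroke at J2  (source Se1 imposes e)
#4 stroke at Sf1  (Sf1 (Sf) sets flow on bond)
#1 stroke at TF1  (common-e at J2 fixed by 3)
#0 stroke at J1  (through TF1, causality passes straight; one stroke at TF1)
#2 stroke at I1  (J1: last free bond brings flow in)

1  (I1 all integral)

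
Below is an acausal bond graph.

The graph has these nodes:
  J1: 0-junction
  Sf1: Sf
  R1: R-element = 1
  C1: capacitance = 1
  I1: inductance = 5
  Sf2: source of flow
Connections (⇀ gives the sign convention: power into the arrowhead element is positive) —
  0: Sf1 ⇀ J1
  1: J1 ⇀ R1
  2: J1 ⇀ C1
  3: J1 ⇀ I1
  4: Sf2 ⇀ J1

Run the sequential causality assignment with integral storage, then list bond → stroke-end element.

bond 0 →Sf1
bond 1 →R1
bond 2 →J1
bond 3 →I1
bond 4 →Sf2

#0 stroke→Sf1  (source Sf1 imposes f)
#4 stroke→Sf2  (source Sf2 imposes f)
#2 stroke→J1  (C1 outputs effort q/C1)
#1 stroke→R1  (J1 effort already set via bond 2)
#3 stroke→I1  (common-e at J1 fixed by 2)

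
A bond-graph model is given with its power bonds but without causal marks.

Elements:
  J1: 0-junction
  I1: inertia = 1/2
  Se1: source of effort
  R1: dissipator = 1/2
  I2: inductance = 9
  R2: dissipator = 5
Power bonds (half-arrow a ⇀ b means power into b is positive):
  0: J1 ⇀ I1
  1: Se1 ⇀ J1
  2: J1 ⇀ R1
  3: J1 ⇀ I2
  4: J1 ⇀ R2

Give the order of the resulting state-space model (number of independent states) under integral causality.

b1 |J1  (Se1: effort source, stroke at far end)
b0 |I1  (J1: bond 1 brought effort, rest push out)
b2 |R1  (0-jn J1 has e-setter on 1)
b3 |I2  (0-jn J1 has e-setter on 1)
b4 |R2  (0-jn J1 has e-setter on 1)

2  (I1, I2 all integral)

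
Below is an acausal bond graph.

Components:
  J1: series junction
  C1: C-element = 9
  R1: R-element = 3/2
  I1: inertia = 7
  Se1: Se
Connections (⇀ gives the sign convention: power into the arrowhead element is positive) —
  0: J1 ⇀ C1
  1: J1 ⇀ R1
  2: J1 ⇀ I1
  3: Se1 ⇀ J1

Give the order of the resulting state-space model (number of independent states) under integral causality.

β3 stroke at J1  (Se1 (Se) sets effort on bond)
β0 stroke at J1  (C1 outputs effort q/C1)
β2 stroke at I1  (prefer integral on I1)
β1 stroke at J1  (1-jn J1 has f-setter on 2)

2  (C1, I1 all integral)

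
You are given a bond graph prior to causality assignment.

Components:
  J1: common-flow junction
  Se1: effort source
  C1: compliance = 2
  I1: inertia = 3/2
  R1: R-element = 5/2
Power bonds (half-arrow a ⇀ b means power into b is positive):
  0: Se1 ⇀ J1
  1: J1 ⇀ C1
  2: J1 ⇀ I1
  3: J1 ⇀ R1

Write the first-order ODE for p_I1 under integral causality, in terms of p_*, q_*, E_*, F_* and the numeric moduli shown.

b0 stroke at J1  (source Se1 imposes e)
b1 stroke at J1  (prefer integral on C1)
b2 stroke at I1  (I1: I, integral causality)
b3 stroke at J1  (common-f at J1 fixed by 2)

dp_I1/dt = E_Se1 - 5*p_I1/3 - q_C1/2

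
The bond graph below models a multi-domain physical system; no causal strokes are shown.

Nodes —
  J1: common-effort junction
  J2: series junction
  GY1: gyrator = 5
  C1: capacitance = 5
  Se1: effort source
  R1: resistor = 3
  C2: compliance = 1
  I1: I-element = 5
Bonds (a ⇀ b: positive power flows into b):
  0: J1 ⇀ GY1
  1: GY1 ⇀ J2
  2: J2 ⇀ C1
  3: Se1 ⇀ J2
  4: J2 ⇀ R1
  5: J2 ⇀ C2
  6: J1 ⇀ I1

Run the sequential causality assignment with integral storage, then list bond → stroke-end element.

bond 3 stroke→J2  (source Se1 imposes e)
bond 2 stroke→J2  (C1: C, integral causality)
bond 5 stroke→J2  (C2 outputs effort q/C2)
bond 6 stroke→I1  (I1: I, integral causality)
bond 0 stroke→J1  (closing 0-jn rule on J1)
bond 1 stroke→J2  (GY1: gyrator matches bond 0)
bond 4 stroke→R1  (J2 needs exactly one f-in)

β0 →J1
β1 →J2
β2 →J2
β3 →J2
β4 →R1
β5 →J2
β6 →I1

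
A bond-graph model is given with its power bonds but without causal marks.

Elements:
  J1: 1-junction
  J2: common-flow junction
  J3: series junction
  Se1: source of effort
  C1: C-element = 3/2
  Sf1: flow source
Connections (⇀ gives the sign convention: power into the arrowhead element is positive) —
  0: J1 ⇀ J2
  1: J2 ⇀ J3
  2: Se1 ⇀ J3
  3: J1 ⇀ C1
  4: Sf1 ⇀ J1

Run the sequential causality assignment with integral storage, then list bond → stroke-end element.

#0 |J1
#1 |J2
#2 |J3
#3 |J1
#4 |Sf1

β2 |J3  (source Se1 imposes e)
β4 |Sf1  (Sf1 fixes flow; stroke at Sf1)
β0 |J1  (J1 flow already set via bond 4)
β3 |J1  (1-jn J1 has f-setter on 4)
β1 |J2  (common-f at J2 fixed by 0)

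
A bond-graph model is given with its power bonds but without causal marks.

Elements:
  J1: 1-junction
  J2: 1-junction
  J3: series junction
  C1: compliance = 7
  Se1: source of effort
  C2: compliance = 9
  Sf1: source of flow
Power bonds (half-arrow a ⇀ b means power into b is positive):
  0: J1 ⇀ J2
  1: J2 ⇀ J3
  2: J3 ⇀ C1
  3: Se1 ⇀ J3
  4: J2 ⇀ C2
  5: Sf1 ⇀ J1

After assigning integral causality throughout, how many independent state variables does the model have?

bond 3 stroke→J3  (Se1 fixes effort; stroke away)
bond 5 stroke→Sf1  (Sf1 (Sf) sets flow on bond)
bond 0 stroke→J1  (common-f at J1 fixed by 5)
bond 1 stroke→J2  (J2: bond 0 brought flow, rest push out)
bond 4 stroke→J2  (common-f at J2 fixed by 0)
bond 2 stroke→J3  (J3: bond 1 brought flow, rest push out)

2  (C1, C2 all integral)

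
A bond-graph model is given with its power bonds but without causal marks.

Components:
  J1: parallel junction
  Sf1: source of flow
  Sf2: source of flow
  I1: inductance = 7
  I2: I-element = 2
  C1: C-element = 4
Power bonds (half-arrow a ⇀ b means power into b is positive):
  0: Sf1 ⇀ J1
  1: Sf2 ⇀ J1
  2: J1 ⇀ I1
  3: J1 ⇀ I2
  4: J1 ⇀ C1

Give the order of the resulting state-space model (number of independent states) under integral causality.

3  (C1, I1, I2 all integral)

bond 0 |Sf1  (Sf1: flow source, stroke at near end)
bond 1 |Sf2  (Sf2 fixes flow; stroke at Sf2)
bond 2 |I1  (I1: I, integral causality)
bond 3 |I2  (prefer integral on I2)
bond 4 |J1  (J1: last free bond brings effort in)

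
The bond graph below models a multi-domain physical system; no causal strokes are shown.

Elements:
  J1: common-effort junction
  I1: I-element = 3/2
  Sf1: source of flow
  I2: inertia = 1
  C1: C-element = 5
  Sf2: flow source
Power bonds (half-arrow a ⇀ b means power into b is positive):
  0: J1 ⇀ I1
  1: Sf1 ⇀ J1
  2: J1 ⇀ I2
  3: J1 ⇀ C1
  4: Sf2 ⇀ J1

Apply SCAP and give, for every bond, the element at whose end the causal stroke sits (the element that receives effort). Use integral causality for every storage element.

#0 |I1
#1 |Sf1
#2 |I2
#3 |J1
#4 |Sf2

β1 stroke→Sf1  (Sf1 fixes flow; stroke at Sf1)
β4 stroke→Sf2  (Sf2 (Sf) sets flow on bond)
β0 stroke→I1  (I1 integral (f out))
β2 stroke→I2  (I2: I, integral causality)
β3 stroke→J1  (J1: last free bond brings effort in)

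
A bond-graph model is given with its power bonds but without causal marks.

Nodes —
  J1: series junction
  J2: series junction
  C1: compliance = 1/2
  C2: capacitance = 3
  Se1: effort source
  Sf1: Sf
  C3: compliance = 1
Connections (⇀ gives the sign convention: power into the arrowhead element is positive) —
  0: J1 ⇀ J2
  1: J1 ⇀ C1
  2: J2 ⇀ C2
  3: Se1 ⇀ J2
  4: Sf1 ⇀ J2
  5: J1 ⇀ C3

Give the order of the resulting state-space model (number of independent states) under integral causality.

3  (C1, C2, C3 all integral)

b3 |J2  (source Se1 imposes e)
b4 |Sf1  (source Sf1 imposes f)
b0 |J2  (J2 flow already set via bond 4)
b2 |J2  (1-jn J2 has f-setter on 4)
b1 |J1  (J1 flow already set via bond 0)
b5 |J1  (J1: bond 0 brought flow, rest push out)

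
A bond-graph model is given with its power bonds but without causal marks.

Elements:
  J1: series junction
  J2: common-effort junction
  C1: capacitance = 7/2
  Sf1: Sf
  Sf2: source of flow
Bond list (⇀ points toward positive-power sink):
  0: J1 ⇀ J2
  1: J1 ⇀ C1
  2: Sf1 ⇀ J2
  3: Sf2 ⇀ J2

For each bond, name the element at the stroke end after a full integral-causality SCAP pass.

β0 →J2
β1 →J1
β2 →Sf1
β3 →Sf2

#2 stroke→Sf1  (source Sf1 imposes f)
#3 stroke→Sf2  (Sf2 (Sf) sets flow on bond)
#0 stroke→J2  (J2: last free bond brings effort in)
#1 stroke→J1  (J1: bond 0 brought flow, rest push out)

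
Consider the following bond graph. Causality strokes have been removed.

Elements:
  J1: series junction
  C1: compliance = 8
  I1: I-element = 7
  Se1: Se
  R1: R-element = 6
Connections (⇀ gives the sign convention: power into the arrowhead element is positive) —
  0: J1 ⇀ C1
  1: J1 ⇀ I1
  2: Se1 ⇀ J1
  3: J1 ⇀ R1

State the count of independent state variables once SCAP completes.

2  (C1, I1 all integral)

#2 stroke→J1  (Se1 fixes effort; stroke away)
#0 stroke→J1  (C1 outputs effort q/C1)
#1 stroke→I1  (prefer integral on I1)
#3 stroke→J1  (J1: bond 1 brought flow, rest push out)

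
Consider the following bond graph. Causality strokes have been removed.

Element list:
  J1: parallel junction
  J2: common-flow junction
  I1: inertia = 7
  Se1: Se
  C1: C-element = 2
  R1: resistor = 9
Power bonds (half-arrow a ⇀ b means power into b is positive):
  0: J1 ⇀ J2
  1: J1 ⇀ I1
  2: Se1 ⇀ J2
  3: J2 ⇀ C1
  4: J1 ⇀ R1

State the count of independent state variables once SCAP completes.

2  (C1, I1 all integral)

#2 →J2  (Se1 (Se) sets effort on bond)
#1 →I1  (I1 outputs flow p/I1)
#3 →J2  (C1 outputs effort q/C1)
#0 →J1  (closing 1-jn rule on J2)
#4 →R1  (J1: bond 0 brought effort, rest push out)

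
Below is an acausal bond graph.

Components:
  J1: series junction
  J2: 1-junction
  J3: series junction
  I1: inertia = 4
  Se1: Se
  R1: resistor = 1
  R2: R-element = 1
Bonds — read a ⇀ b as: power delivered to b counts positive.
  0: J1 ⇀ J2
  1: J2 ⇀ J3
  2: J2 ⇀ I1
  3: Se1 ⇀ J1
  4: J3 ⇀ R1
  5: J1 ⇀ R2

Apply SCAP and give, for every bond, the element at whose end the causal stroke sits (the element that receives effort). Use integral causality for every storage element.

β3 stroke at J1  (Se1: effort source, stroke at far end)
β2 stroke at I1  (I1: I, integral causality)
β0 stroke at J2  (J2 flow already set via bond 2)
β1 stroke at J2  (common-f at J2 fixed by 2)
β4 stroke at J3  (common-f at J3 fixed by 1)
β5 stroke at J1  (1-jn J1 has f-setter on 0)

β0 stroke→J2
β1 stroke→J2
β2 stroke→I1
β3 stroke→J1
β4 stroke→J3
β5 stroke→J1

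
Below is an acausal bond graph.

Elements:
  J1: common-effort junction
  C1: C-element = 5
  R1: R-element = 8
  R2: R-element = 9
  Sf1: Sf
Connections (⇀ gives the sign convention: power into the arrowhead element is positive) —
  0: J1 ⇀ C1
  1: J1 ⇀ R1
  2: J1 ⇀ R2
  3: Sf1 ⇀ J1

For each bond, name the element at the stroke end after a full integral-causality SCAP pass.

#0 →J1
#1 →R1
#2 →R2
#3 →Sf1

bond 3 stroke at Sf1  (Sf1 fixes flow; stroke at Sf1)
bond 0 stroke at J1  (C1 outputs effort q/C1)
bond 1 stroke at R1  (J1: bond 0 brought effort, rest push out)
bond 2 stroke at R2  (common-e at J1 fixed by 0)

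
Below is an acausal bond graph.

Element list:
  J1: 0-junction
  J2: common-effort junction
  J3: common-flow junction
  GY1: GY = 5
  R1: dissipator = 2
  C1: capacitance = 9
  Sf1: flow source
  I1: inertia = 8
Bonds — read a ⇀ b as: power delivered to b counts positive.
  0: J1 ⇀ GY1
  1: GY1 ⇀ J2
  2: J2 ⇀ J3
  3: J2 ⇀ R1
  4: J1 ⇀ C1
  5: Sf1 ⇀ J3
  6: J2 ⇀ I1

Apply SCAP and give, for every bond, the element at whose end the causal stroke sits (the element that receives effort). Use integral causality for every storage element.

bond 5 stroke at Sf1  (Sf1: flow source, stroke at near end)
bond 2 stroke at J3  (common-f at J3 fixed by 5)
bond 4 stroke at J1  (C1 outputs effort q/C1)
bond 0 stroke at GY1  (J1: bond 4 brought effort, rest push out)
bond 1 stroke at GY1  (GY1 both-in/both-out from 0)
bond 6 stroke at I1  (I1: I, integral causality)
bond 3 stroke at J2  (only one effort-in slot at J2)

bond 0 stroke at GY1
bond 1 stroke at GY1
bond 2 stroke at J3
bond 3 stroke at J2
bond 4 stroke at J1
bond 5 stroke at Sf1
bond 6 stroke at I1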